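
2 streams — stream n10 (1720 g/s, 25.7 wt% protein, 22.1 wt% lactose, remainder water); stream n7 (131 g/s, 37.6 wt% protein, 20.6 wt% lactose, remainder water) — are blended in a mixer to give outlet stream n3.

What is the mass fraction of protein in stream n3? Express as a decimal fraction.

Total flow out = 1720 + 131 = 1851 g/s.
protein in = 1720×0.257 + 131×0.376 = 491.3 g/s.
protein mass fraction in n3 = 491.3/1851 = 0.265.

0.265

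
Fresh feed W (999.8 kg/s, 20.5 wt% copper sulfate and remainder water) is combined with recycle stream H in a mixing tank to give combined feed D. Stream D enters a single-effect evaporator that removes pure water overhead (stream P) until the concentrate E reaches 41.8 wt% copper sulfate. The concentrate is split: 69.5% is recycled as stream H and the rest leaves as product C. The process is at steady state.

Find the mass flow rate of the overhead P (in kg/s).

509.5 kg/s

Overall copper sulfate balance (none leaves overhead): copper sulfate in fresh feed = copper sulfate in product, i.e. 999.8×0.205 = (1−0.695)·E·0.418.
E = 204.96/(0.418×0.305) = 1607.6 kg/s.
Recycle H = 0.695×1607.6 = 1117.3 kg/s.
Combined feed D = 999.8 + 1117.3 = 2117.1 kg/s.
Overhead P = D − E = 2117.1 − 1607.6 = 509.47 kg/s.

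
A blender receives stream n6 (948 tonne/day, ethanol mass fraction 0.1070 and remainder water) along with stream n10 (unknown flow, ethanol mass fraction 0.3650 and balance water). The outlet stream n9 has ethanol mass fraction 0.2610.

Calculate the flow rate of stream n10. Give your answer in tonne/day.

1404 tonne/day

Let n10 be the unknown flow. Total out = 948 + n10.
ethanol balance: 101.44 + 0.365·n10 = 0.261·(948 + n10)
(0.365 − 0.261)·n10 = 0.261×948 − 101.44 = 145.99
n10 = 145.99 / 0.104 = 1403.8 tonne/day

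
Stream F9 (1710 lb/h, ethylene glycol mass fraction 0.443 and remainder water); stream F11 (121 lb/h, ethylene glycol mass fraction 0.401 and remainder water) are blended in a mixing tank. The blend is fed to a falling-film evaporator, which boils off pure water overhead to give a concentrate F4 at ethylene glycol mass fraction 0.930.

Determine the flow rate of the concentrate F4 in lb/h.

866.7 lb/h

ethylene glycol entering = 1710×0.443 + 121×0.401 = 806.05 lb/h.
All ethylene glycol reports to F4, so F4 = 806.05/0.930 = 866.72 lb/h.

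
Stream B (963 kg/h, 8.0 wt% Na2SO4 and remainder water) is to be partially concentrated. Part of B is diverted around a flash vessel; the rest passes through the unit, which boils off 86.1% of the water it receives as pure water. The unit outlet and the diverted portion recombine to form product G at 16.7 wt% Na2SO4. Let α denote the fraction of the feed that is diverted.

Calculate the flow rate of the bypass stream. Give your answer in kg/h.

All 963×0.080 = 77.04 kg/h of Na2SO4 reaches G, so G = 77.04/0.167 = 461.32 kg/h and vapour = 501.68 kg/h.
The evaporator receives (1−α)·963 of feed at 0.920 water and removes 0.861 of that water:
0.861×0.920×(1−α)×963 = 501.68
(1−α) = 501.68/762.81 = 0.6577;  α = 0.3423.
Bypass flow = 0.3423×963 = 329.66 kg/h.

329.7 kg/h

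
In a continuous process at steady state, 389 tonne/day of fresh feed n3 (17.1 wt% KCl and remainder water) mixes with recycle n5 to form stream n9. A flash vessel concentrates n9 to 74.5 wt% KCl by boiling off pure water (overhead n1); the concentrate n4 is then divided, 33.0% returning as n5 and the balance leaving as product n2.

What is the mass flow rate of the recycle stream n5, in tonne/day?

43.98 tonne/day

Overall KCl balance (none leaves overhead): KCl in fresh feed = KCl in product, i.e. 389×0.171 = (1−0.330)·n4·0.745.
n4 = 66.519/(0.745×0.670) = 133.26 tonne/day.
Recycle n5 = 0.330×133.26 = 43.977 tonne/day.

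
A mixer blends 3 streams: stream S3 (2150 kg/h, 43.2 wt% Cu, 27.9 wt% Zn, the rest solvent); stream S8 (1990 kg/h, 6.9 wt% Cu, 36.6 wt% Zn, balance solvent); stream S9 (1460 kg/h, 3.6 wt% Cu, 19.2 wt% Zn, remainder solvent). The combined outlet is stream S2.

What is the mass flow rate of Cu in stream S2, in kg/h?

1119 kg/h

Cu out = Cu in = 2150×0.432 + 1990×0.069 + 1460×0.036 = 1118.7 kg/h.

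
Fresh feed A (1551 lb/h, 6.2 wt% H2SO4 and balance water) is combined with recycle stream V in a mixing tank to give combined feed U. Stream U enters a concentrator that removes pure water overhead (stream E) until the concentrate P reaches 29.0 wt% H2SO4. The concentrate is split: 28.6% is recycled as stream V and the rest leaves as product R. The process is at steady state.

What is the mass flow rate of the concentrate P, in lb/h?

Overall H2SO4 balance (none leaves overhead): H2SO4 in fresh feed = H2SO4 in product, i.e. 1551×0.062 = (1−0.286)·P·0.290.
P = 96.162/(0.290×0.714) = 464.42 lb/h.

464.4 lb/h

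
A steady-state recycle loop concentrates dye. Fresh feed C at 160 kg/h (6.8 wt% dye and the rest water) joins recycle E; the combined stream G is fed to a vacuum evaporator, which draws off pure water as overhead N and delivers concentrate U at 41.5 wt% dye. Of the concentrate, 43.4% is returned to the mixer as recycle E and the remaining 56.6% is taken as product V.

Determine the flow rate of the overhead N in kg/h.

Overall dye balance (none leaves overhead): dye in fresh feed = dye in product, i.e. 160×0.068 = (1−0.434)·U·0.415.
U = 10.88/(0.415×0.566) = 46.32 kg/h.
Recycle E = 0.434×46.32 = 20.103 kg/h.
Combined feed G = 160 + 20.103 = 180.1 kg/h.
Overhead N = G − U = 180.1 − 46.32 = 133.78 kg/h.

133.8 kg/h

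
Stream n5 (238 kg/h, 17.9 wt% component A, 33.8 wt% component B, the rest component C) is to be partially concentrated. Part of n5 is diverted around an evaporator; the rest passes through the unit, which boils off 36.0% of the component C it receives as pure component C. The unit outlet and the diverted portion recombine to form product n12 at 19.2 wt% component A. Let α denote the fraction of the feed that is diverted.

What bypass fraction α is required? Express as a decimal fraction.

0.611

All 238×0.179 = 42.602 kg/h of component A reaches n12, so n12 = 42.602/0.192 = 221.89 kg/h and vapour = 16.115 kg/h.
The evaporator receives (1−α)·238 of feed at 0.483 component C and removes 0.360 of that component C:
0.360×0.483×(1−α)×238 = 16.115
(1−α) = 16.115/41.383 = 0.3894;  α = 0.6106.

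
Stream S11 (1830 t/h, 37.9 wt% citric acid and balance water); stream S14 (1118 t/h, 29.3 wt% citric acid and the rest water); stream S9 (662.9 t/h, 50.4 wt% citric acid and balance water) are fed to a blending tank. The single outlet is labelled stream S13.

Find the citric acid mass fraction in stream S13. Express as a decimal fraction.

Total flow out = 1830 + 1118 + 662.9 = 3610.9 t/h.
citric acid in = 1830×0.379 + 1118×0.293 + 662.9×0.504 = 1355.2 t/h.
citric acid mass fraction in S13 = 1355.2/3610.9 = 0.375.

0.375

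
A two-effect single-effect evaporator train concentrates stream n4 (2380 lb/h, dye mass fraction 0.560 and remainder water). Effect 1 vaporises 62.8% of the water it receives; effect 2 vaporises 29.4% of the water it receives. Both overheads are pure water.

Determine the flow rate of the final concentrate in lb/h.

1608 lb/h

water in feed = 2380×0.440 = 1047.2 lb/h.
After stage 1: water left = (1−0.628)×1047.2 = 389.56; stream total = 1722.4 lb/h.
After stage 2: water left = (1−0.294)×389.56 = 275.03; final concentrate = 1607.8 lb/h.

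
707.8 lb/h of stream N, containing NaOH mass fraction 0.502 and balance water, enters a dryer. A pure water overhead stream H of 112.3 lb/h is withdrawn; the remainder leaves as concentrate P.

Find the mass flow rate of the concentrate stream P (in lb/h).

Concentrate = 707.8 − 112.3 = 595.5 lb/h.

595.5 lb/h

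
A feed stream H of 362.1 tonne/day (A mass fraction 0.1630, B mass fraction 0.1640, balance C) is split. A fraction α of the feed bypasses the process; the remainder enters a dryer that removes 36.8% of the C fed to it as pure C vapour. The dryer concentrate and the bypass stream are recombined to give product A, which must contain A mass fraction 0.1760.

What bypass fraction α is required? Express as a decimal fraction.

All 362.1×0.163 = 59.022 tonne/day of A reaches A, so A = 59.022/0.176 = 335.35 tonne/day and vapour = 26.746 tonne/day.
The evaporator receives (1−α)·362.1 of feed at 0.673 C and removes 0.368 of that C:
0.368×0.673×(1−α)×362.1 = 26.746
(1−α) = 26.746/89.679 = 0.2982;  α = 0.7018.

0.702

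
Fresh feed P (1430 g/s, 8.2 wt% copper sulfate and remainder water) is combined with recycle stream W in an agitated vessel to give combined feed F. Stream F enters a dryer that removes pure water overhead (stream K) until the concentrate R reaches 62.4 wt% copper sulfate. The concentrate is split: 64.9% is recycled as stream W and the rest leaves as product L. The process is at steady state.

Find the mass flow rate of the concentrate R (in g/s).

Overall copper sulfate balance (none leaves overhead): copper sulfate in fresh feed = copper sulfate in product, i.e. 1430×0.082 = (1−0.649)·R·0.624.
R = 117.26/(0.624×0.351) = 535.38 g/s.

535.4 g/s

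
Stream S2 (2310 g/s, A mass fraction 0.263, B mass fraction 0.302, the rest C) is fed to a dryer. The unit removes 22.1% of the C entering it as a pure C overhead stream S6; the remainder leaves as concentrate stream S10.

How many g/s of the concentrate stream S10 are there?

2088 g/s

C entering = 2310×0.435 = 1004.9 g/s; overhead removed = 0.221×1004.9 = 222.07 g/s.
Concentrate = 2310 − 222.07 = 2087.9 g/s.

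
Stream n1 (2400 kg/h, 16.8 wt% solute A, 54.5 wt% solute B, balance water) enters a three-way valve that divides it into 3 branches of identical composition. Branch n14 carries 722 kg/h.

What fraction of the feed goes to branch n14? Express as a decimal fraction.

0.301

Fraction to n14 = 722/2400 = 0.3008.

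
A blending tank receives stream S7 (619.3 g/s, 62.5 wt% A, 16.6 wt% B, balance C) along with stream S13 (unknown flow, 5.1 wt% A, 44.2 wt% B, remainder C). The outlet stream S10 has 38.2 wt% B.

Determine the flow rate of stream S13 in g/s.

Let S13 be the unknown flow. Total out = 619.3 + S13.
B balance: 102.8 + 0.442·S13 = 0.382·(619.3 + S13)
(0.442 − 0.382)·S13 = 0.382×619.3 − 102.8 = 133.77
S13 = 133.77 / 0.060 = 2229.5 g/s

2229 g/s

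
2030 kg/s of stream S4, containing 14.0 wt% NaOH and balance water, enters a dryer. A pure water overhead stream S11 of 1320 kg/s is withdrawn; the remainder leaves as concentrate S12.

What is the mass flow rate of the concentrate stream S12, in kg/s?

710 kg/s

Concentrate = 2030 − 1320 = 710 kg/s.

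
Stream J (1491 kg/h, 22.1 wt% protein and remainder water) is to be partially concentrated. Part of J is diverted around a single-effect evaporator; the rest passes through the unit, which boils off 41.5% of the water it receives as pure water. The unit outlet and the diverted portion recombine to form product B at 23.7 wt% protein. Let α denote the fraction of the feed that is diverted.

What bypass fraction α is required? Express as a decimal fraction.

All 1491×0.221 = 329.51 kg/h of protein reaches B, so B = 329.51/0.237 = 1390.3 kg/h and vapour = 100.66 kg/h.
The evaporator receives (1−α)·1491 of feed at 0.779 water and removes 0.415 of that water:
0.415×0.779×(1−α)×1491 = 100.66
(1−α) = 100.66/482.02 = 0.2088;  α = 0.7912.

0.791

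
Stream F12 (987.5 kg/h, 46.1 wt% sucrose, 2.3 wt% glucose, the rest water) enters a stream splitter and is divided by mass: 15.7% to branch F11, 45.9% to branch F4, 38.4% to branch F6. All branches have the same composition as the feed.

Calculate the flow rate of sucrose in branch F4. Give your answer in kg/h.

209 kg/h

Branch F4 total = 0.459×987.5 = 453.26 kg/h.
sucrose in F4 = 0.461×453.26 = 208.95 kg/h.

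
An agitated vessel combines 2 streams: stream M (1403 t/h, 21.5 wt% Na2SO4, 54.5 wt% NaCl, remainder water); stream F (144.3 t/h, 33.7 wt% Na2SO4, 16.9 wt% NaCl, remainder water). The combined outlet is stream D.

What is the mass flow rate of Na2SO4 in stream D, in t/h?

350.3 t/h

Na2SO4 out = Na2SO4 in = 1403×0.215 + 144.3×0.337 = 350.27 t/h.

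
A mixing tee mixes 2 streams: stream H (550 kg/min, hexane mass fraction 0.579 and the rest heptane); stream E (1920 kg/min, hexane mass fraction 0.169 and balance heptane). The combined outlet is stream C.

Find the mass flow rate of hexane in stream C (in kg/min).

642.9 kg/min

hexane out = hexane in = 550×0.579 + 1920×0.169 = 642.93 kg/min.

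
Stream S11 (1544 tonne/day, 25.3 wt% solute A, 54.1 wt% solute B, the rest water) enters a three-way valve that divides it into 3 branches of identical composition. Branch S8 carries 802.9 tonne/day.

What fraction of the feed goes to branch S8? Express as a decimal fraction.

Fraction to S8 = 802.9/1544 = 0.5200.

0.520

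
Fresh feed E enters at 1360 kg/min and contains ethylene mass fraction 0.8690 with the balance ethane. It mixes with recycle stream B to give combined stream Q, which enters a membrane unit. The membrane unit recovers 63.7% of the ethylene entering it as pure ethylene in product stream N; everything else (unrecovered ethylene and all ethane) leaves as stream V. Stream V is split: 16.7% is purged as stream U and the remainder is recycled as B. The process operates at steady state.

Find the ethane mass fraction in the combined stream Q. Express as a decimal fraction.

ethane enters only via E and leaves only via the purge: 1360×0.131 = 0.167×(ethane in V), and the membrane unit passes all ethane, so ethane in Q = ethane in V = 1066.8 kg/min.
ethylene in Q: m_A = 1360×0.869 + (1−0.167)·(1−0.637)·m_A, so m_A = 1181.8/0.6976 = 1694.1 kg/min.
Q = 1694.1 + 1066.8 = 2760.9 kg/min.
ethane fraction in Q = 1066.8/2760.9 = 0.3864.

0.3864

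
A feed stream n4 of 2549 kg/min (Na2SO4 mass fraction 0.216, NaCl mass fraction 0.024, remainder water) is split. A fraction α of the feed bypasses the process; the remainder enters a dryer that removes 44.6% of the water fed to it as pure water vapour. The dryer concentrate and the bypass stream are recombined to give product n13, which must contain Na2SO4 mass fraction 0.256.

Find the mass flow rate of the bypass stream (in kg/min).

All 2549×0.216 = 550.58 kg/min of Na2SO4 reaches n13, so n13 = 550.58/0.256 = 2150.7 kg/min and vapour = 398.28 kg/min.
The evaporator receives (1−α)·2549 of feed at 0.760 water and removes 0.446 of that water:
0.446×0.760×(1−α)×2549 = 398.28
(1−α) = 398.28/864.01 = 0.4610;  α = 0.5390.
Bypass flow = 0.5390×2549 = 1374 kg/min.

1374 kg/min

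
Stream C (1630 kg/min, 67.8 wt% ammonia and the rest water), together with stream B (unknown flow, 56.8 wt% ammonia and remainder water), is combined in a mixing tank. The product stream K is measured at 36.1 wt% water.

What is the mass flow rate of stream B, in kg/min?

895.4 kg/min

Let B be the unknown flow. Total out = 1630 + B.
water balance: 524.86 + 0.432·B = 0.361·(1630 + B)
(0.432 − 0.361)·B = 0.361×1630 − 524.86 = 63.57
B = 63.57 / 0.071 = 895.35 kg/min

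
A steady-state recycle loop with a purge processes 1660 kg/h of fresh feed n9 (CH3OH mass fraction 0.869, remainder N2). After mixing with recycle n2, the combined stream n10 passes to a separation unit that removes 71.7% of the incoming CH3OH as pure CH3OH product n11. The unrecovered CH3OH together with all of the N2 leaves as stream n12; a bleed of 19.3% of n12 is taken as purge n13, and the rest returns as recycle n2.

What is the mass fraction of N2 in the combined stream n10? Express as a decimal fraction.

N2 enters only via n9 and leaves only via the purge: 1660×0.131 = 0.193×(N2 in n12), and the separation unit passes all N2, so N2 in n10 = N2 in n12 = 1126.7 kg/h.
CH3OH in n10: m_A = 1660×0.869 + (1−0.193)·(1−0.717)·m_A, so m_A = 1442.5/0.7716 = 1869.5 kg/h.
n10 = 1869.5 + 1126.7 = 2996.2 kg/h.
N2 fraction in n10 = 1126.7/2996.2 = 0.376.

0.376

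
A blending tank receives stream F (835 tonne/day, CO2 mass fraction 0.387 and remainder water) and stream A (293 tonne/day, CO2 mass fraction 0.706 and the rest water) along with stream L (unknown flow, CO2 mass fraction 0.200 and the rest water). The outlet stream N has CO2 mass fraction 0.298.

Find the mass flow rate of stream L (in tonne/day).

Let L be the unknown flow. Total out = 1128 + L.
CO2 balance: 530 + 0.200·L = 0.298·(1128 + L)
(0.200 − 0.298)·L = 0.298×1128 − 530 = -193.86
L = -193.86 / -0.098 = 1978.2 tonne/day

1978 tonne/day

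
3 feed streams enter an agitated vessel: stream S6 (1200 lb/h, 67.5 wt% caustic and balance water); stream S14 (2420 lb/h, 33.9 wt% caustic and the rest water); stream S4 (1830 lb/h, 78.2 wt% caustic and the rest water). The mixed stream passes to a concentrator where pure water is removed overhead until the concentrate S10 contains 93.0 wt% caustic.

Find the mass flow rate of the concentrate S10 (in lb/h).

3292 lb/h

caustic entering = 1200×0.675 + 2420×0.339 + 1830×0.782 = 3061.4 lb/h.
All caustic reports to S10, so S10 = 3061.4/0.930 = 3291.9 lb/h.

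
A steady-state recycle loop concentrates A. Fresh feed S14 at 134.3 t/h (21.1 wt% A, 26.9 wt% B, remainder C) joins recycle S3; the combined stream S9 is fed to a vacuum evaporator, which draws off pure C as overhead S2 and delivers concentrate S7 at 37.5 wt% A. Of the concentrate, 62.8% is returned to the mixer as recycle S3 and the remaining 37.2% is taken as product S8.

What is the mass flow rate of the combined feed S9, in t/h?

Overall A balance (none leaves overhead): A in fresh feed = A in product, i.e. 134.3×0.211 = (1−0.628)·S7·0.375.
S7 = 28.337/(0.375×0.372) = 203.13 t/h.
Recycle S3 = 0.628×203.13 = 127.57 t/h.
Combined feed S9 = 134.3 + 127.57 = 261.87 t/h.

261.9 t/h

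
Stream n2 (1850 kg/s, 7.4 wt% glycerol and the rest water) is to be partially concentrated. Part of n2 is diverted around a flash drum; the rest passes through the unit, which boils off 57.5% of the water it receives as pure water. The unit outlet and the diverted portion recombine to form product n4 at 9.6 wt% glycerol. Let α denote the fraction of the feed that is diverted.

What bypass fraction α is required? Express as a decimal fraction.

0.570

All 1850×0.074 = 136.9 kg/s of glycerol reaches n4, so n4 = 136.9/0.096 = 1426 kg/s and vapour = 423.96 kg/s.
The evaporator receives (1−α)·1850 of feed at 0.926 water and removes 0.575 of that water:
0.575×0.926×(1−α)×1850 = 423.96
(1−α) = 423.96/985.03 = 0.4304;  α = 0.5696.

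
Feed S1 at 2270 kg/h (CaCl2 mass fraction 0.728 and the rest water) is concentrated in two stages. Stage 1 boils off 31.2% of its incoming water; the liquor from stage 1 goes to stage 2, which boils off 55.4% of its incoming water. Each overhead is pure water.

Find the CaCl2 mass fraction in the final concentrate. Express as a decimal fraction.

water in feed = 2270×0.272 = 617.44 kg/h.
After stage 1: water left = (1−0.312)×617.44 = 424.8; stream total = 2077.4 kg/h.
After stage 2: water left = (1−0.554)×424.8 = 189.46; final concentrate = 1842 kg/h.
CaCl2 fraction = 1652.6/1842 = 0.897.

0.897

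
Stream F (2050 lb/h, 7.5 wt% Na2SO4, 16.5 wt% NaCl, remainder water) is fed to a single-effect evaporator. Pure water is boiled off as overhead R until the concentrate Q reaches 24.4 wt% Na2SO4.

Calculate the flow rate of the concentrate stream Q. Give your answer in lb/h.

630.1 lb/h

Na2SO4 is conserved: 2050×0.075 = 153.75 lb/h all reports to the concentrate.
Concentrate = 153.75/(target fraction) = 630.12 lb/h.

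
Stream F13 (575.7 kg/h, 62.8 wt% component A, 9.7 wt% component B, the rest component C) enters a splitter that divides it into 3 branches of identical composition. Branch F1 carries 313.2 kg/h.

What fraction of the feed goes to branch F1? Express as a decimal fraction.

Fraction to F1 = 313.2/575.7 = 0.5440.

0.544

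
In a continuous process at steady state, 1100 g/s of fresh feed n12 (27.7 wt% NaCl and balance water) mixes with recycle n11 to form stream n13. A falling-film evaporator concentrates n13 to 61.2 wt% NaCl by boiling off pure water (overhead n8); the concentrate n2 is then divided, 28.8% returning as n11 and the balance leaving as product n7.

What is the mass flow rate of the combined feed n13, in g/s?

Overall NaCl balance (none leaves overhead): NaCl in fresh feed = NaCl in product, i.e. 1100×0.277 = (1−0.288)·n2·0.612.
n2 = 304.7/(0.612×0.712) = 699.26 g/s.
Recycle n11 = 0.288×699.26 = 201.39 g/s.
Combined feed n13 = 1100 + 201.39 = 1301.4 g/s.

1301 g/s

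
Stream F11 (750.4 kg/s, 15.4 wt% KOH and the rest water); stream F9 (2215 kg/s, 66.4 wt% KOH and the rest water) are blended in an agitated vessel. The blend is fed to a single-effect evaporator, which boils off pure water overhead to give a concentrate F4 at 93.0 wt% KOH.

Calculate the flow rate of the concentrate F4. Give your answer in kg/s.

KOH entering = 750.4×0.154 + 2215×0.664 = 1586.3 kg/s.
All KOH reports to F4, so F4 = 1586.3/0.930 = 1705.7 kg/s.

1706 kg/s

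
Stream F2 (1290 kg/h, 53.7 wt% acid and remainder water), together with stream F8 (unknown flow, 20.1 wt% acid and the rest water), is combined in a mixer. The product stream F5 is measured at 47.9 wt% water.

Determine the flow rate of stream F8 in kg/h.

Let F8 be the unknown flow. Total out = 1290 + F8.
water balance: 597.27 + 0.799·F8 = 0.479·(1290 + F8)
(0.799 − 0.479)·F8 = 0.479×1290 − 597.27 = 20.64
F8 = 20.64 / 0.320 = 64.5 kg/h

64.5 kg/h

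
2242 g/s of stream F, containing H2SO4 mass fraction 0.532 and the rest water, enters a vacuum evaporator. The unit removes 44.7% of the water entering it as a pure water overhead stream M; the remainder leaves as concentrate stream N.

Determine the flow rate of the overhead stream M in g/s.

469 g/s

water entering = 2242×0.468 = 1049.3 g/s; overhead removed = 0.447×1049.3 = 469.02 g/s.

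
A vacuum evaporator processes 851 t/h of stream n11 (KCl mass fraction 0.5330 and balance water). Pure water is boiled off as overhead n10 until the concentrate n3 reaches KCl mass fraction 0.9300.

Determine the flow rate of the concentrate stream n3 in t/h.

487.7 t/h

KCl is conserved: 851×0.533 = 453.58 t/h all reports to the concentrate.
Concentrate = 453.58/(target fraction) = 487.72 t/h.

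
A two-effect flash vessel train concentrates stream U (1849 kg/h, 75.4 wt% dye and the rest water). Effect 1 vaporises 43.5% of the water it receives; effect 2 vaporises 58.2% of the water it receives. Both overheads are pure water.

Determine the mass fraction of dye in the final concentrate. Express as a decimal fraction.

0.928

water in feed = 1849×0.246 = 454.85 kg/h.
After stage 1: water left = (1−0.435)×454.85 = 256.99; stream total = 1651.1 kg/h.
After stage 2: water left = (1−0.582)×256.99 = 107.42; final concentrate = 1501.6 kg/h.
dye fraction = 1394.1/1501.6 = 0.928.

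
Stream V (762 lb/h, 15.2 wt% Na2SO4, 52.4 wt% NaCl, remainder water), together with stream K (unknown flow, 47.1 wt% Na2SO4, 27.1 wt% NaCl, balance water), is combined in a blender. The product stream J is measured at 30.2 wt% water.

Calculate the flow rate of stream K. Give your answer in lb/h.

Let K be the unknown flow. Total out = 762 + K.
water balance: 246.89 + 0.258·K = 0.302·(762 + K)
(0.258 − 0.302)·K = 0.302×762 − 246.89 = -16.764
K = -16.764 / -0.044 = 381 lb/h

381 lb/h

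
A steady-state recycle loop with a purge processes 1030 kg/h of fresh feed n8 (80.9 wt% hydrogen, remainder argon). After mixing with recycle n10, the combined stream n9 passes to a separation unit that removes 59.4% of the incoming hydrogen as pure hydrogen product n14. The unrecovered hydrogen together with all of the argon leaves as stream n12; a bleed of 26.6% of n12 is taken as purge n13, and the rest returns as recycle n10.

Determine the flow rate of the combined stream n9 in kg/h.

1927 kg/h

argon enters only via n8 and leaves only via the purge: 1030×0.191 = 0.266×(argon in n12), and the separation unit passes all argon, so argon in n9 = argon in n12 = 739.59 kg/h.
hydrogen in n9: m_A = 1030×0.809 + (1−0.266)·(1−0.594)·m_A, so m_A = 833.27/0.7020 = 1187 kg/h.
n9 = 1187 + 739.59 = 1926.6 kg/h.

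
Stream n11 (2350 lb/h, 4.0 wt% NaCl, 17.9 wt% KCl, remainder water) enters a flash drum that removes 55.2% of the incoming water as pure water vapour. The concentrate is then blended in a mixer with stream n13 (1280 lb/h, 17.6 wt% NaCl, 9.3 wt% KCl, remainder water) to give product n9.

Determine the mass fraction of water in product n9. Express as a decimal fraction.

Vapour removed = 0.552×0.781×2350 = 1013.1 lb/h; concentrate = 1336.9 lb/h.
water reaching the mixer = 822.24 (from concentrate) + 1280×0.731 = 1757.9 lb/h.
Product flow = 1336.9 + 1280 = 2616.9 lb/h; water fraction = 0.672.

0.672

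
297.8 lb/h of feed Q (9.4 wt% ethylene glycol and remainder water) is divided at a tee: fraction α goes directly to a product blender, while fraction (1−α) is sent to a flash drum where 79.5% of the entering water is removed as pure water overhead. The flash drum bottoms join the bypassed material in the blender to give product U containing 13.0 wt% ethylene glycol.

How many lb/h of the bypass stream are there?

All 297.8×0.094 = 27.993 lb/h of ethylene glycol reaches U, so U = 27.993/0.130 = 215.33 lb/h and vapour = 82.468 lb/h.
The evaporator receives (1−α)·297.8 of feed at 0.906 water and removes 0.795 of that water:
0.795×0.906×(1−α)×297.8 = 82.468
(1−α) = 82.468/214.5 = 0.3845;  α = 0.6155.
Bypass flow = 0.6155×297.8 = 183.3 lb/h.

183.3 lb/h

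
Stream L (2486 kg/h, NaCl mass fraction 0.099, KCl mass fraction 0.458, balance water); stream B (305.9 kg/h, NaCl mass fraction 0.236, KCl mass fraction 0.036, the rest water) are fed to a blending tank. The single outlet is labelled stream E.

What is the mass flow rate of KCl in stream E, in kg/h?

KCl out = KCl in = 2486×0.458 + 305.9×0.036 = 1149.6 kg/h.

1150 kg/h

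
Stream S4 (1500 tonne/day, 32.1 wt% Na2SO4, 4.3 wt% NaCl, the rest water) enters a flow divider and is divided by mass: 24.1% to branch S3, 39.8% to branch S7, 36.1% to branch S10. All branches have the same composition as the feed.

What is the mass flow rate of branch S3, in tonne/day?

Branch S3 flow = 0.241×1500 = 361.5 tonne/day.

361.5 tonne/day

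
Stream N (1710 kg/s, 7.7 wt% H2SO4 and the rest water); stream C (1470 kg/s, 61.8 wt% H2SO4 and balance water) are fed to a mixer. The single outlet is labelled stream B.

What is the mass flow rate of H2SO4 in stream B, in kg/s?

H2SO4 out = H2SO4 in = 1710×0.077 + 1470×0.618 = 1040.1 kg/s.

1040 kg/s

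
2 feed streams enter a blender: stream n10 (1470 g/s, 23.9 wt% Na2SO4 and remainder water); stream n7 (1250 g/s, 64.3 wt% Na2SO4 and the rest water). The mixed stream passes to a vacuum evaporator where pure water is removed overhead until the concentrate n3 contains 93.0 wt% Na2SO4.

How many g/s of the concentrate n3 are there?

Na2SO4 entering = 1470×0.239 + 1250×0.643 = 1155.1 g/s.
All Na2SO4 reports to n3, so n3 = 1155.1/0.930 = 1242 g/s.

1242 g/s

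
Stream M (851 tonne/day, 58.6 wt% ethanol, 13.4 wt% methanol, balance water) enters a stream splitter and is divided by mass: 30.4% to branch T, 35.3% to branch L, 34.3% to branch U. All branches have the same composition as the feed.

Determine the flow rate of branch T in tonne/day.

Branch T flow = 0.304×851 = 258.7 tonne/day.

258.7 tonne/day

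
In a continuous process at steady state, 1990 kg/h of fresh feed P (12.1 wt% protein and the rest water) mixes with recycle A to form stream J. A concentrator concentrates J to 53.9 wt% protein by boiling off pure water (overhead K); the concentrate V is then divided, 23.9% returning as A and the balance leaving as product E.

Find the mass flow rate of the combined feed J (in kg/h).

Overall protein balance (none leaves overhead): protein in fresh feed = protein in product, i.e. 1990×0.121 = (1−0.239)·V·0.539.
V = 240.79/(0.539×0.761) = 587.04 kg/h.
Recycle A = 0.239×587.04 = 140.3 kg/h.
Combined feed J = 1990 + 140.3 = 2130.3 kg/h.

2130 kg/h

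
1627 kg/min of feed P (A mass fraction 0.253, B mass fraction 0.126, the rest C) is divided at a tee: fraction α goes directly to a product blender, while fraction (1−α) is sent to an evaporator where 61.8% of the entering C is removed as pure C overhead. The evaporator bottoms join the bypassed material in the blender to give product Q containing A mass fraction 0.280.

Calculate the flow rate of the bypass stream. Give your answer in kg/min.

All 1627×0.253 = 411.63 kg/min of A reaches Q, so Q = 411.63/0.280 = 1470.1 kg/min and vapour = 156.89 kg/min.
The evaporator receives (1−α)·1627 of feed at 0.621 C and removes 0.618 of that C:
0.618×0.621×(1−α)×1627 = 156.89
(1−α) = 156.89/624.41 = 0.2513;  α = 0.7487.
Bypass flow = 0.7487×1627 = 1218.2 kg/min.

1218 kg/min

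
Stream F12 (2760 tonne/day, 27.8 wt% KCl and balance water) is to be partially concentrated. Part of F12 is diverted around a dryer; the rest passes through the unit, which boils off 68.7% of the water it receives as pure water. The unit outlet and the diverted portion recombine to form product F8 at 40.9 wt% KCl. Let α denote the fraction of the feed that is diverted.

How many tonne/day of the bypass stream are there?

977.8 tonne/day

All 2760×0.278 = 767.28 tonne/day of KCl reaches F8, so F8 = 767.28/0.409 = 1876 tonne/day and vapour = 884.01 tonne/day.
The evaporator receives (1−α)·2760 of feed at 0.722 water and removes 0.687 of that water:
0.687×0.722×(1−α)×2760 = 884.01
(1−α) = 884.01/1369 = 0.6457;  α = 0.3543.
Bypass flow = 0.3543×2760 = 977.77 tonne/day.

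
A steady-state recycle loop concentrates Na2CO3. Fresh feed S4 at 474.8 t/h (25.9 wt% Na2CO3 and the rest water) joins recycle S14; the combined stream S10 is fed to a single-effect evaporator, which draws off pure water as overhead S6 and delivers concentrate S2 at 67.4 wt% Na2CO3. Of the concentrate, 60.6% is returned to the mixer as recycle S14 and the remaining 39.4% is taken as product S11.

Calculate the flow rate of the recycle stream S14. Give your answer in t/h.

280.6 t/h

Overall Na2CO3 balance (none leaves overhead): Na2CO3 in fresh feed = Na2CO3 in product, i.e. 474.8×0.259 = (1−0.606)·S2·0.674.
S2 = 122.97/(0.674×0.394) = 463.08 t/h.
Recycle S14 = 0.606×463.08 = 280.63 t/h.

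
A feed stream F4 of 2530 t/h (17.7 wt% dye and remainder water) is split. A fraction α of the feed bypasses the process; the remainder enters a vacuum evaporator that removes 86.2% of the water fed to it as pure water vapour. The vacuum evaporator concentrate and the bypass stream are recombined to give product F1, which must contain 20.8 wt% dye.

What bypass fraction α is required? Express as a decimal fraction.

0.790

All 2530×0.177 = 447.81 t/h of dye reaches F1, so F1 = 447.81/0.208 = 2152.9 t/h and vapour = 377.07 t/h.
The evaporator receives (1−α)·2530 of feed at 0.823 water and removes 0.862 of that water:
0.862×0.823×(1−α)×2530 = 377.07
(1−α) = 377.07/1794.8 = 0.2101;  α = 0.7899.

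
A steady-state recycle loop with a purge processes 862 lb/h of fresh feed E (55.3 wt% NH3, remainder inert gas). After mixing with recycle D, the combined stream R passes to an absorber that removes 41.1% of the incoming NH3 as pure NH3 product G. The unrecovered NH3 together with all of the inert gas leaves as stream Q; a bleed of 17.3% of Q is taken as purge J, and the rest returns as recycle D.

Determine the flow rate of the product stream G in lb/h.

NH3 in R: m_A = 862×0.553 + (1−0.173)·(1−0.411)·m_A, so m_A = 476.69/0.5129 = 929.4 lb/h.
Product G = 0.411×929.4 = 381.98 lb/h.

382 lb/h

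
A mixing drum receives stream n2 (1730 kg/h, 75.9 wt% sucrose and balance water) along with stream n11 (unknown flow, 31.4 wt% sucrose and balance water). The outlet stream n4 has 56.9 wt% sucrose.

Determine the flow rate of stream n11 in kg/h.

Let n11 be the unknown flow. Total out = 1730 + n11.
sucrose balance: 1313.1 + 0.314·n11 = 0.569·(1730 + n11)
(0.314 − 0.569)·n11 = 0.569×1730 − 1313.1 = -328.7
n11 = -328.7 / -0.255 = 1289 kg/h

1289 kg/h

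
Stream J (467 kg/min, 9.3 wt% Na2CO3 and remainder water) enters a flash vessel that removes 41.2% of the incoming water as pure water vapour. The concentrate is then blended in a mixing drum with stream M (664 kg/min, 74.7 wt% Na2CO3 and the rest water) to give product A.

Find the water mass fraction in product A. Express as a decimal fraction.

0.436

Vapour removed = 0.412×0.907×467 = 174.51 kg/min; concentrate = 292.49 kg/min.
water reaching the mixer = 249.06 (from concentrate) + 664×0.253 = 417.05 kg/min.
Product flow = 292.49 + 664 = 956.49 kg/min; water fraction = 0.436.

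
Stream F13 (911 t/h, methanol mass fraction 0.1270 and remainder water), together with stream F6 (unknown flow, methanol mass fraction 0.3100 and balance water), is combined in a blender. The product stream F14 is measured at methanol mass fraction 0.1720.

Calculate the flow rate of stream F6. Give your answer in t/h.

297.1 t/h

Let F6 be the unknown flow. Total out = 911 + F6.
methanol balance: 115.7 + 0.310·F6 = 0.172·(911 + F6)
(0.310 − 0.172)·F6 = 0.172×911 − 115.7 = 40.995
F6 = 40.995 / 0.138 = 297.07 t/h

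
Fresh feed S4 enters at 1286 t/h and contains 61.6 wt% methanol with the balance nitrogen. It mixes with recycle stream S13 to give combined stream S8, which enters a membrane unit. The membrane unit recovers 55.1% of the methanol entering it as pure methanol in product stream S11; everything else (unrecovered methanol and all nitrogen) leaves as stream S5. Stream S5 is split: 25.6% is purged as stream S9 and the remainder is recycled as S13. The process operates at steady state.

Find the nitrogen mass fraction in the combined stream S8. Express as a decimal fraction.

nitrogen enters only via S4 and leaves only via the purge: 1286×0.384 = 0.256×(nitrogen in S5), and the membrane unit passes all nitrogen, so nitrogen in S8 = nitrogen in S5 = 1929 t/h.
methanol in S8: m_A = 1286×0.616 + (1−0.256)·(1−0.551)·m_A, so m_A = 792.18/0.6659 = 1189.6 t/h.
S8 = 1189.6 + 1929 = 3118.6 t/h.
nitrogen fraction in S8 = 1929/3118.6 = 0.619.

0.619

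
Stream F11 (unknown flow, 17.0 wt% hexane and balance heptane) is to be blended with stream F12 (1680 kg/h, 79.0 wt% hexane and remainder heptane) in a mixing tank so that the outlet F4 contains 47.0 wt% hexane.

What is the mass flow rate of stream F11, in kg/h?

Let F11 be the unknown flow. Total out = 1680 + F11.
hexane balance: 1327.2 + 0.170·F11 = 0.470·(1680 + F11)
(0.170 − 0.470)·F11 = 0.470×1680 − 1327.2 = -537.6
F11 = -537.6 / -0.300 = 1792 kg/h

1792 kg/h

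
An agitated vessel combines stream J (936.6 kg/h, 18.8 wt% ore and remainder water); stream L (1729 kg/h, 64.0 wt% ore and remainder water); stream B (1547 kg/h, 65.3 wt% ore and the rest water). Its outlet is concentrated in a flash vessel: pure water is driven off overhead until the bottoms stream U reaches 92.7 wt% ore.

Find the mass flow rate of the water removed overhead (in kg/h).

1739 kg/h

ore entering = 936.6×0.188 + 1729×0.640 + 1547×0.653 = 2292.8 kg/h.
All ore reports to U, so U = 2292.8/0.927 = 2473.4 kg/h.
Total feed = 4212.6 kg/h; overhead = 4212.6 − 2473.4 = 1739.2 kg/h.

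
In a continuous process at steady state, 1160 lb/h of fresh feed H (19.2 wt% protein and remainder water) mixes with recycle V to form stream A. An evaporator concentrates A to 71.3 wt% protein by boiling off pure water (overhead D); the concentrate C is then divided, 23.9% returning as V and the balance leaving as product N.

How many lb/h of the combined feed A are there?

1258 lb/h

Overall protein balance (none leaves overhead): protein in fresh feed = protein in product, i.e. 1160×0.192 = (1−0.239)·C·0.713.
C = 222.72/(0.713×0.761) = 410.47 lb/h.
Recycle V = 0.239×410.47 = 98.103 lb/h.
Combined feed A = 1160 + 98.103 = 1258.1 lb/h.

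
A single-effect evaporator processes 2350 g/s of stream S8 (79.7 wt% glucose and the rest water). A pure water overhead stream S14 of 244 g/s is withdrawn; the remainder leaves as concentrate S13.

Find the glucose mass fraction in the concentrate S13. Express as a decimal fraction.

0.8893

glucose is not removed: 2350×0.797 = 1873 g/s of glucose enters S13.
Concentrate = 2350 − 244 = 2106 g/s.
Mass fraction = 1873/2106 = 0.8893.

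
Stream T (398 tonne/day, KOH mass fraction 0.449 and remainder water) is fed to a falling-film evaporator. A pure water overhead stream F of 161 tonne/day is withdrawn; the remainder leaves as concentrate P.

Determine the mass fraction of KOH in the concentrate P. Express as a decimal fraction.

0.754

KOH is not removed: 398×0.449 = 178.7 tonne/day of KOH enters P.
Concentrate = 398 − 161 = 237 tonne/day.
Mass fraction = 178.7/237 = 0.754.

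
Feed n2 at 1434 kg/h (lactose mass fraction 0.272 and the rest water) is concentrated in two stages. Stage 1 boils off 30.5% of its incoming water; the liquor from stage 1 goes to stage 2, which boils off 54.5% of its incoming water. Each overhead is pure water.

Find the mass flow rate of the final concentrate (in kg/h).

720.2 kg/h

water in feed = 1434×0.728 = 1044 kg/h.
After stage 1: water left = (1−0.305)×1044 = 725.55; stream total = 1115.6 kg/h.
After stage 2: water left = (1−0.545)×725.55 = 330.12; final concentrate = 720.17 kg/h.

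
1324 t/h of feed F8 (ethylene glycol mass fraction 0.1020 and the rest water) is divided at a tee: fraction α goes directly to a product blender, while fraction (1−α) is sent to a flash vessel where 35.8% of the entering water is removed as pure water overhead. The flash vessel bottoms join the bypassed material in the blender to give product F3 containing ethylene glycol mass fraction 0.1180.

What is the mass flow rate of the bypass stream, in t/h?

765.6 t/h

All 1324×0.102 = 135.05 t/h of ethylene glycol reaches F3, so F3 = 135.05/0.118 = 1144.5 t/h and vapour = 179.53 t/h.
The evaporator receives (1−α)·1324 of feed at 0.898 water and removes 0.358 of that water:
0.358×0.898×(1−α)×1324 = 179.53
(1−α) = 179.53/425.64 = 0.4218;  α = 0.5782.
Bypass flow = 0.5782×1324 = 765.57 t/h.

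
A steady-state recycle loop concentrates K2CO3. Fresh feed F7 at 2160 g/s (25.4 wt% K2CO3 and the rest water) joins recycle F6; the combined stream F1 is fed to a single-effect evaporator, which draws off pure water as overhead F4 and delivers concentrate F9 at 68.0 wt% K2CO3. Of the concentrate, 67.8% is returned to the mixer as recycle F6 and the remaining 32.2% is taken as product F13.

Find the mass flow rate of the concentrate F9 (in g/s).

Overall K2CO3 balance (none leaves overhead): K2CO3 in fresh feed = K2CO3 in product, i.e. 2160×0.254 = (1−0.678)·F9·0.680.
F9 = 548.64/(0.680×0.322) = 2505.7 g/s.

2506 g/s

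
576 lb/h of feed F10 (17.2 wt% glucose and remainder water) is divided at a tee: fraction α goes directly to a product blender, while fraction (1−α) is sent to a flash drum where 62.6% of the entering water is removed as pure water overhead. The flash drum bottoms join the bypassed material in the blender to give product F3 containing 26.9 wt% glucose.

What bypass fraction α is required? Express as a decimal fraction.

All 576×0.172 = 99.072 lb/h of glucose reaches F3, so F3 = 99.072/0.269 = 368.3 lb/h and vapour = 207.7 lb/h.
The evaporator receives (1−α)·576 of feed at 0.828 water and removes 0.626 of that water:
0.626×0.828×(1−α)×576 = 207.7
(1−α) = 207.7/298.56 = 0.6957;  α = 0.3043.

0.304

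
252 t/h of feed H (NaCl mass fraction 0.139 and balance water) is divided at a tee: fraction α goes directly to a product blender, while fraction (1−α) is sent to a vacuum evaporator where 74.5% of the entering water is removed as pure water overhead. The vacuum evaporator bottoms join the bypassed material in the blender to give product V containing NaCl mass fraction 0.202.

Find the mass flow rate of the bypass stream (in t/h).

All 252×0.139 = 35.028 t/h of NaCl reaches V, so V = 35.028/0.202 = 173.41 t/h and vapour = 78.594 t/h.
The evaporator receives (1−α)·252 of feed at 0.861 water and removes 0.745 of that water:
0.745×0.861×(1−α)×252 = 78.594
(1−α) = 78.594/161.64 = 0.4862;  α = 0.5138.
Bypass flow = 0.5138×252 = 129.47 t/h.

129.5 t/h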